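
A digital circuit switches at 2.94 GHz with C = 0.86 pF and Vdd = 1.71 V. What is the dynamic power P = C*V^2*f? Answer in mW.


Step 1: V^2 = 1.71^2 = 2.9241 V^2
Step 2: P = C*V^2*f = 0.86e-12 F * 2.9241 * 2.94e9 Hz
Step 3: P = 7.39329444e-03 W
Step 4: P = 7.393 mW

7.393


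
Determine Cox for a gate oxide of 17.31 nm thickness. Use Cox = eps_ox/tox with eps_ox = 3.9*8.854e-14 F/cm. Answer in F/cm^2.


Step 1: eps_ox = 3.9 * 8.854e-14 = 3.45306e-13 F/cm
Step 2: tox in cm = 17.31 nm * 1e-7 = 1.7310e-06 cm
Step 3: Cox = 3.45306e-13 / 1.7310e-06 = 1.99e-07 F/cm^2

1.99e-07


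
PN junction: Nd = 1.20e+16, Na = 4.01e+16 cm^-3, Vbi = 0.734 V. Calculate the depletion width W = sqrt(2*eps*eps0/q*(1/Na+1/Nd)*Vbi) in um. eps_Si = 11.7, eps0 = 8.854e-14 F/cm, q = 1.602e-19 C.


Step 1: 1/Na + 1/Nd = 1/4.01e+16 + 1/1.20e+16 = 1.08271e-16
Step 2: 2*eps*eps0/q = 2*11.7*8.854e-14/1.602e-19 = 1.293281e+07
Step 3: W^2 = 1.293281e+07 * 1.08271e-16 * 0.734 = 1.02778e-09
Step 4: W = sqrt(1.02778e-09) = 3.206e-05 cm = 0.3206 um

0.3206


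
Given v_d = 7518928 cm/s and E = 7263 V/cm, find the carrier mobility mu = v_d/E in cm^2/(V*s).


Step 1: mu = v_d / E
Step 2: mu = 7518928 / 7263
Step 3: mu = 1035.24 cm^2/(V*s)

1035.24


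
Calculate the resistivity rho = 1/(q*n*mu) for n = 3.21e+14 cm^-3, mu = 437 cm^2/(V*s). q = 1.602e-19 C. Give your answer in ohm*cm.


Step 1: sigma = q * n * mu = 1.602e-19 * 3.21e+14 * 437 = 2.24724e-02 S/cm
Step 2: rho = 1 / sigma = 1 / 2.24724e-02 = 44.5 ohm*cm

44.5


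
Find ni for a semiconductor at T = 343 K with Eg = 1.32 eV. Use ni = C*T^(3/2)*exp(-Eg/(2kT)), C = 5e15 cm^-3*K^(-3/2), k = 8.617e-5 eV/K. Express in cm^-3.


Step 1: Compute kT = 8.617e-5 * 343 = 0.02955631 eV
Step 2: Exponent = -Eg/(2kT) = -1.32/(2*0.02955631) = -22.33026
Step 3: T^(3/2) = 343^1.5 = 6352.45
Step 4: ni = 5e15 * 6352.45 * exp(-22.33026) = 6.37e+09 cm^-3

6.37e+09


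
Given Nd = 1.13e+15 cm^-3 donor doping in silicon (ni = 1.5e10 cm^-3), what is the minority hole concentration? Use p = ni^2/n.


Step 1: Since Nd >> ni, n ≈ Nd = 1.13e+15 cm^-3
Step 2: p = ni^2 / n = (1.5e10)^2 / 1.13e+15
Step 3: p = 2.25e20 / 1.13e+15 = 1.99e+05 cm^-3

1.99e+05


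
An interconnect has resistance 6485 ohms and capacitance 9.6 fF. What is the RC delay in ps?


Step 1: tau = R * C
Step 2: tau = 6485 * 9.6 fF = 6485 * 9.6e-15 F
Step 3: tau = 6.2256e-11 s = 62.256 ps

62.256


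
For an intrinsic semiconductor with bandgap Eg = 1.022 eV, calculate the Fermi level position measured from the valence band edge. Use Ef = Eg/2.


Step 1: For an intrinsic semiconductor, the Fermi level sits at midgap.
Step 2: Ef = Eg / 2 = 1.022 / 2 = 0.511 eV

0.511


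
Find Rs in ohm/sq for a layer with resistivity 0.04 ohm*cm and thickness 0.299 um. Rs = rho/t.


Step 1: Convert thickness to cm: t = 0.299 um = 2.9900e-05 cm
Step 2: Rs = rho / t = 0.04 / 2.9900e-05
Step 3: Rs = 1337.8 ohm/sq

1337.8


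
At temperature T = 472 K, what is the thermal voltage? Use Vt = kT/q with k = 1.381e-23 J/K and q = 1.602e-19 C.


Step 1: kT = 1.381e-23 * 472 = 6.51832e-21 J
Step 2: Vt = kT/q = 6.51832e-21 / 1.602e-19
Step 3: Vt = 0.04069 V

0.04069


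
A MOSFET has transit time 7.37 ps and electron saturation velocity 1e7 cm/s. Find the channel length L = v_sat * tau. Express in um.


Step 1: tau in seconds = 7.37 ps * 1e-12 = 7.3700e-12 s
Step 2: L = v_sat * tau = 1e7 * 7.3700e-12 = 7.3700e-05 cm
Step 3: L in um = 7.3700e-05 * 1e4 = 0.737 um

0.737


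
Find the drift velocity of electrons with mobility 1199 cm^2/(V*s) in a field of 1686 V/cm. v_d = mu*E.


Step 1: v_d = mu * E
Step 2: v_d = 1199 * 1686 = 2021514
Step 3: v_d = 2.02e+06 cm/s

2.02e+06


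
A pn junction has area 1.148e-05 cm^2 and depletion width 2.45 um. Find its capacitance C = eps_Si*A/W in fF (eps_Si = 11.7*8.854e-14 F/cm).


Step 1: eps_Si = 11.7 * 8.854e-14 = 1.035918e-12 F/cm
Step 2: W in cm = 2.45 * 1e-4 = 2.45e-04 cm
Step 3: C = 1.035918e-12 * 1.148e-05 / 2.45e-04 = 4.854016e-14 F
Step 4: C = 48.54 fF

48.54


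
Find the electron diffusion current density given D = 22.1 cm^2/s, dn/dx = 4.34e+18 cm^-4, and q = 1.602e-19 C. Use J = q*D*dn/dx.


Step 1: J = q * D * (dn/dx)
Step 2: J = 1.602e-19 * 22.1 * 4.34e+18
Step 3: J = 1.54e+01 A/cm^2

1.54e+01


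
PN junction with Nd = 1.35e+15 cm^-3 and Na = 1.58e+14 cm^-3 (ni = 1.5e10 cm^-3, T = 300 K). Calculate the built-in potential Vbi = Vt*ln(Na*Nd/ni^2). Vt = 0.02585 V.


Step 1: Compute Na*Nd/ni^2 = 1.58e+14 * 1.35e+15 / (1.5e10)^2 = 9.4800e+08
Step 2: ln(9.4800e+08) = 20.6699
Step 3: Vbi = 0.02585 * 20.6699 = 0.534 V

0.534


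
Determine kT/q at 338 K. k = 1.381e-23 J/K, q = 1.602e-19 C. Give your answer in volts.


Step 1: kT = 1.381e-23 * 338 = 4.66778e-21 J
Step 2: Vt = kT/q = 4.66778e-21 / 1.602e-19
Step 3: Vt = 0.02914 V

0.02914


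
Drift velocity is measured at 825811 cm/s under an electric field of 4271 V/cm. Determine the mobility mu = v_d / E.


Step 1: mu = v_d / E
Step 2: mu = 825811 / 4271
Step 3: mu = 193.35 cm^2/(V*s)

193.35


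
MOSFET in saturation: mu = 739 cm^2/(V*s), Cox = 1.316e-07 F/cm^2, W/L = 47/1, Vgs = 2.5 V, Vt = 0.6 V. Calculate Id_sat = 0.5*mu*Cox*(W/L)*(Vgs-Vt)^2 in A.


Step 1: Overdrive voltage Vov = Vgs - Vt = 2.5 - 0.6 = 1.9 V
Step 2: W/L = 47/1 = 47
Step 3: Id = 0.5 * 739 * 1.316e-07 * 47 * 1.9^2
Step 4: Id = 8.25e-03 A

8.25e-03


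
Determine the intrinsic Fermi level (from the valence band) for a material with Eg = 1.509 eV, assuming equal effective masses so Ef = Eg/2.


Step 1: For an intrinsic semiconductor, the Fermi level sits at midgap.
Step 2: Ef = Eg / 2 = 1.509 / 2 = 0.7545 eV

0.7545


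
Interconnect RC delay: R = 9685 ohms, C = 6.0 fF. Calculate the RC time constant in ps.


Step 1: tau = R * C
Step 2: tau = 9685 * 6.0 fF = 9685 * 6.0e-15 F
Step 3: tau = 5.811e-11 s = 58.11 ps

58.11


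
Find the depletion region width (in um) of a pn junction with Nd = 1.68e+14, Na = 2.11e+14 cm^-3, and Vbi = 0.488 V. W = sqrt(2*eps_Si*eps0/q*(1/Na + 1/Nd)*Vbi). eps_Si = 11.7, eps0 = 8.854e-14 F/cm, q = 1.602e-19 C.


Step 1: 1/Na + 1/Nd = 1/2.11e+14 + 1/1.68e+14 = 1.06917e-14
Step 2: 2*eps*eps0/q = 2*11.7*8.854e-14/1.602e-19 = 1.293281e+07
Step 3: W^2 = 1.293281e+07 * 1.06917e-14 * 0.488 = 6.74776e-08
Step 4: W = sqrt(6.74776e-08) = 2.598e-04 cm = 2.598 um

2.598


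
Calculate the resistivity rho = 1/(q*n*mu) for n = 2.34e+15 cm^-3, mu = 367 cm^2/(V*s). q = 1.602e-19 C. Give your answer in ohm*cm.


Step 1: sigma = q * n * mu = 1.602e-19 * 2.34e+15 * 367 = 1.37577e-01 S/cm
Step 2: rho = 1 / sigma = 1 / 1.37577e-01 = 7.269 ohm*cm

7.269


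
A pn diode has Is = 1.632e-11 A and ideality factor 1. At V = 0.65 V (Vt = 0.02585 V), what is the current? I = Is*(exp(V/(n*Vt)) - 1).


Step 1: V/(n*Vt) = 0.65/(1*0.02585) = 25.1451
Step 2: exp(25.1451) = 8.3249e+10
Step 3: I = 1.632e-11 * (8.3249e+10 - 1) = 1.36e+00 A

1.36e+00


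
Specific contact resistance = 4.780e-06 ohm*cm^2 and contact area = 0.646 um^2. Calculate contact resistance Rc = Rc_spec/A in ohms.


Step 1: Convert area to cm^2: 0.646 um^2 = 6.4600e-09 cm^2
Step 2: Rc = Rc_spec / A = 4.780e-06 / 6.4600e-09
Step 3: Rc = 7.40e+02 ohms

7.40e+02


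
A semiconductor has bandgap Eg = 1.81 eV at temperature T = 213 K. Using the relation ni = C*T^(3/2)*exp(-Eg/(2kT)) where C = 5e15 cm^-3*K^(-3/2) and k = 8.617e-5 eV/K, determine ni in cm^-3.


Step 1: Compute kT = 8.617e-5 * 213 = 0.01835421 eV
Step 2: Exponent = -Eg/(2kT) = -1.81/(2*0.01835421) = -49.30749
Step 3: T^(3/2) = 213^1.5 = 3108.63
Step 4: ni = 5e15 * 3108.63 * exp(-49.30749) = 5.99e-03 cm^-3

5.99e-03


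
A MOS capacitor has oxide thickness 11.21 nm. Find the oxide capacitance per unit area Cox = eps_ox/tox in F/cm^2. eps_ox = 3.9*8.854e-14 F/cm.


Step 1: eps_ox = 3.9 * 8.854e-14 = 3.45306e-13 F/cm
Step 2: tox in cm = 11.21 nm * 1e-7 = 1.1210e-06 cm
Step 3: Cox = 3.45306e-13 / 1.1210e-06 = 3.08e-07 F/cm^2

3.08e-07


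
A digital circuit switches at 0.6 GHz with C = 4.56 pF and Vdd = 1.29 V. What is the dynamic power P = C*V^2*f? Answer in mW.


Step 1: V^2 = 1.29^2 = 1.6641 V^2
Step 2: P = C*V^2*f = 4.56e-12 F * 1.6641 * 0.6e9 Hz
Step 3: P = 4.5529776e-03 W
Step 4: P = 4.553 mW

4.553


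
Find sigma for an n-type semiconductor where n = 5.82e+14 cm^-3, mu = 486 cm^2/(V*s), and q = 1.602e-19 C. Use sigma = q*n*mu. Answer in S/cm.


Step 1: sigma = q * n * mu
Step 2: sigma = 1.602e-19 * 5.82e+14 * 486
Step 3: sigma = 4.531e-02 S/cm

4.531e-02


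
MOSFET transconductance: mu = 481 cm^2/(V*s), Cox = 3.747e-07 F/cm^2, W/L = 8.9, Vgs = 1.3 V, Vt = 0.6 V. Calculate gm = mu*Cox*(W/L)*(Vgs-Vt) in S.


Step 1: Vov = Vgs - Vt = 1.3 - 0.6 = 0.7 V
Step 2: gm = mu * Cox * (W/L) * Vov
Step 3: gm = 481 * 3.747e-07 * 8.9 * 0.7 = 1.12e-03 S

1.12e-03


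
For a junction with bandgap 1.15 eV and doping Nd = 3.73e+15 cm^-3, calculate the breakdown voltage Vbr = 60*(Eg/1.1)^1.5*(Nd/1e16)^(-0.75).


Step 1: Eg/1.1 = 1.15/1.1 = 1.045455
Step 2: (Eg/1.1)^1.5 = 1.045455^1.5 = 1.068952
Step 3: (Nd/1e16)^(-0.75) = (0.373)^(-0.75) = 2.095166
Step 4: Vbr = 60 * 1.068952 * 2.095166 = 134.4 V

134.4


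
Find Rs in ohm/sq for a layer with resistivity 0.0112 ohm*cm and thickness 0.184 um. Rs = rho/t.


Step 1: Convert thickness to cm: t = 0.184 um = 1.8400e-05 cm
Step 2: Rs = rho / t = 0.0112 / 1.8400e-05
Step 3: Rs = 608.7 ohm/sq

608.7


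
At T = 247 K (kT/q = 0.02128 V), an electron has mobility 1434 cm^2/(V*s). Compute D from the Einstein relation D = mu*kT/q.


Step 1: D = mu * (kT/q)
Step 2: D = 1434 * 0.02128
Step 3: D = 30.52 cm^2/s

30.52


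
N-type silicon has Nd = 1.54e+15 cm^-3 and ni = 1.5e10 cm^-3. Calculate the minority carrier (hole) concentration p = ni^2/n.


Step 1: Since Nd >> ni, n ≈ Nd = 1.54e+15 cm^-3
Step 2: p = ni^2 / n = (1.5e10)^2 / 1.54e+15
Step 3: p = 2.25e20 / 1.54e+15 = 1.46e+05 cm^-3

1.46e+05


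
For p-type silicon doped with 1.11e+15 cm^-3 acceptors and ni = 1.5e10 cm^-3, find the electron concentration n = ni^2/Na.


Step 1: Majority hole concentration p ≈ Na = 1.11e+15 cm^-3
Step 2: n = ni^2 / Na = (1.5e10)^2 / 1.11e+15
Step 3: n = 2.03e+05 cm^-3

2.03e+05


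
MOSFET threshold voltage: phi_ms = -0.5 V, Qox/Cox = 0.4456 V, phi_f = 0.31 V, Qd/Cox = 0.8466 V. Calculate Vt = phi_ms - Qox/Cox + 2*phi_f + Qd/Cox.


Step 1: Vt = phi_ms - Qox/Cox + 2*phi_f + Qd/Cox
Step 2: Vt = -0.5 - 0.4456 + 2*0.31 + 0.8466
Step 3: Vt = -0.5 - 0.4456 + 0.62 + 0.8466
Step 4: Vt = 0.521 V

0.521


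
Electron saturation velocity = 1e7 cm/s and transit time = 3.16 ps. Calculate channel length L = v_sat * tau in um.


Step 1: tau in seconds = 3.16 ps * 1e-12 = 3.1600e-12 s
Step 2: L = v_sat * tau = 1e7 * 3.1600e-12 = 3.1600e-05 cm
Step 3: L in um = 3.1600e-05 * 1e4 = 0.316 um

0.316


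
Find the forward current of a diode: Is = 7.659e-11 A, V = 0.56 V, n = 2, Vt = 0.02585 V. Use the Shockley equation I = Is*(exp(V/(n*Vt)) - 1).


Step 1: V/(n*Vt) = 0.56/(2*0.02585) = 10.8317
Step 2: exp(10.8317) = 5.0600e+04
Step 3: I = 7.659e-11 * (5.0600e+04 - 1) = 3.88e-06 A

3.88e-06


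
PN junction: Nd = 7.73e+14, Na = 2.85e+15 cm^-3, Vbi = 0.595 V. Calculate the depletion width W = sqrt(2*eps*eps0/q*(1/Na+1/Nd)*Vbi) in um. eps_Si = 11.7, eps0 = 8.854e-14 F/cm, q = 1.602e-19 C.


Step 1: 1/Na + 1/Nd = 1/2.85e+15 + 1/7.73e+14 = 1.64454e-15
Step 2: 2*eps*eps0/q = 2*11.7*8.854e-14/1.602e-19 = 1.293281e+07
Step 3: W^2 = 1.293281e+07 * 1.64454e-15 * 0.595 = 1.26548e-08
Step 4: W = sqrt(1.26548e-08) = 1.125e-04 cm = 1.125 um

1.125


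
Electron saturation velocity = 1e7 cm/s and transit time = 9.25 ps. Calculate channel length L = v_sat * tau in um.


Step 1: tau in seconds = 9.25 ps * 1e-12 = 9.2500e-12 s
Step 2: L = v_sat * tau = 1e7 * 9.2500e-12 = 9.2500e-05 cm
Step 3: L in um = 9.2500e-05 * 1e4 = 0.925 um

0.925


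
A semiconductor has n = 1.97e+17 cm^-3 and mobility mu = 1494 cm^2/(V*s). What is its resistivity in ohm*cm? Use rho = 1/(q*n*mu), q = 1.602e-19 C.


Step 1: sigma = q * n * mu = 1.602e-19 * 1.97e+17 * 1494 = 4.71497e+01 S/cm
Step 2: rho = 1 / sigma = 1 / 4.71497e+01 = 0.02121 ohm*cm

0.02121


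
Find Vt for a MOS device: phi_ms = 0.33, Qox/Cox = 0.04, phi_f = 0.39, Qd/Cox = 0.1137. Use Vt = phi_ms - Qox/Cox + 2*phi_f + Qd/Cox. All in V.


Step 1: Vt = phi_ms - Qox/Cox + 2*phi_f + Qd/Cox
Step 2: Vt = 0.33 - 0.04 + 2*0.39 + 0.1137
Step 3: Vt = 0.33 - 0.04 + 0.78 + 0.1137
Step 4: Vt = 1.1837 V

1.1837


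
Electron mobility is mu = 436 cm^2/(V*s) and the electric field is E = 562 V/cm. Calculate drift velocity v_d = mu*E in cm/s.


Step 1: v_d = mu * E
Step 2: v_d = 436 * 562 = 245032
Step 3: v_d = 2.45e+05 cm/s

2.45e+05


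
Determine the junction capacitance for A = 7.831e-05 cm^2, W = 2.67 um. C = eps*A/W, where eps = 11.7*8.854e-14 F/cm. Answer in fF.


Step 1: eps_Si = 11.7 * 8.854e-14 = 1.035918e-12 F/cm
Step 2: W in cm = 2.67 * 1e-4 = 2.67e-04 cm
Step 3: C = 1.035918e-12 * 7.831e-05 / 2.67e-04 = 3.038305e-13 F
Step 4: C = 303.83 fF

303.83


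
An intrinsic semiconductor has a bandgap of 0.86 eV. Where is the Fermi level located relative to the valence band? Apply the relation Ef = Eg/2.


Step 1: For an intrinsic semiconductor, the Fermi level sits at midgap.
Step 2: Ef = Eg / 2 = 0.86 / 2 = 0.43 eV

0.43


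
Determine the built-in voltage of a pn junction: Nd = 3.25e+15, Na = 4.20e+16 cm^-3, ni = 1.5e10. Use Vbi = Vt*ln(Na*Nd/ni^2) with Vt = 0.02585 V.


Step 1: Compute Na*Nd/ni^2 = 4.20e+16 * 3.25e+15 / (1.5e10)^2 = 6.0667e+11
Step 2: ln(6.0667e+11) = 27.1313
Step 3: Vbi = 0.02585 * 27.1313 = 0.701 V

0.701


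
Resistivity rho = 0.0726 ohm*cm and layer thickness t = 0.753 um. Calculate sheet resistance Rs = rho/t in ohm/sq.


Step 1: Convert thickness to cm: t = 0.753 um = 7.5300e-05 cm
Step 2: Rs = rho / t = 0.0726 / 7.5300e-05
Step 3: Rs = 964.1 ohm/sq

964.1


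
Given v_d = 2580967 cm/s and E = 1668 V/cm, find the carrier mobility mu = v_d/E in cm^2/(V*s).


Step 1: mu = v_d / E
Step 2: mu = 2580967 / 1668
Step 3: mu = 1547.34 cm^2/(V*s)

1547.34


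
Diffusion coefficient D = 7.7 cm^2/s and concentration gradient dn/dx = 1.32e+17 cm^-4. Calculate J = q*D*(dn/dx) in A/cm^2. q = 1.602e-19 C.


Step 1: J = q * D * (dn/dx)
Step 2: J = 1.602e-19 * 7.7 * 1.32e+17
Step 3: J = 1.63e-01 A/cm^2

1.63e-01


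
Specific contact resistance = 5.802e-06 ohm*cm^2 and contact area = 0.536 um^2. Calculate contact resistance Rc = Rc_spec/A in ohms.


Step 1: Convert area to cm^2: 0.536 um^2 = 5.3600e-09 cm^2
Step 2: Rc = Rc_spec / A = 5.802e-06 / 5.3600e-09
Step 3: Rc = 1.08e+03 ohms

1.08e+03


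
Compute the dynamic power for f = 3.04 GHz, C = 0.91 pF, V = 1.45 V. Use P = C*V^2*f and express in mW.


Step 1: V^2 = 1.45^2 = 2.1025 V^2
Step 2: P = C*V^2*f = 0.91e-12 F * 2.1025 * 3.04e9 Hz
Step 3: P = 5.816356e-03 W
Step 4: P = 5.816 mW

5.816


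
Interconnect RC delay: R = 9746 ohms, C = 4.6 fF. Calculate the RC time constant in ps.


Step 1: tau = R * C
Step 2: tau = 9746 * 4.6 fF = 9746 * 4.6e-15 F
Step 3: tau = 4.48316e-11 s = 44.8316 ps

44.8316


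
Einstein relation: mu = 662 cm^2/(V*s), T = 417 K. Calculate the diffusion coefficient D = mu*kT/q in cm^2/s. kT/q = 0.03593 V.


Step 1: D = mu * (kT/q)
Step 2: D = 662 * 0.03593
Step 3: D = 23.79 cm^2/s

23.79


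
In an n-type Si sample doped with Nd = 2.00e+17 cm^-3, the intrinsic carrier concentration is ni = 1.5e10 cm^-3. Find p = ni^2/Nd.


Step 1: Since Nd >> ni, n ≈ Nd = 2.00e+17 cm^-3
Step 2: p = ni^2 / n = (1.5e10)^2 / 2.00e+17
Step 3: p = 2.25e20 / 2.00e+17 = 1.13e+03 cm^-3

1.13e+03


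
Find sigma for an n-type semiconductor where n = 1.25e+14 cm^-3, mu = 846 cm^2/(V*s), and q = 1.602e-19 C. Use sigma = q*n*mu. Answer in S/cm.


Step 1: sigma = q * n * mu
Step 2: sigma = 1.602e-19 * 1.25e+14 * 846
Step 3: sigma = 1.694e-02 S/cm

1.694e-02


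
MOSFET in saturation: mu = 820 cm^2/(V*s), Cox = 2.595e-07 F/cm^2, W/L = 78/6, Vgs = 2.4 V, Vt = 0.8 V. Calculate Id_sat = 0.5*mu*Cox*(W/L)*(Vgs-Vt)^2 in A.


Step 1: Overdrive voltage Vov = Vgs - Vt = 2.4 - 0.8 = 1.6 V
Step 2: W/L = 78/6 = 13
Step 3: Id = 0.5 * 820 * 2.595e-07 * 13 * 1.6^2
Step 4: Id = 3.54e-03 A

3.54e-03


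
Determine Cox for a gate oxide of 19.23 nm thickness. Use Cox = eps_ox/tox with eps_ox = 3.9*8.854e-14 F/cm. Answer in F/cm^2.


Step 1: eps_ox = 3.9 * 8.854e-14 = 3.45306e-13 F/cm
Step 2: tox in cm = 19.23 nm * 1e-7 = 1.9230e-06 cm
Step 3: Cox = 3.45306e-13 / 1.9230e-06 = 1.80e-07 F/cm^2

1.80e-07


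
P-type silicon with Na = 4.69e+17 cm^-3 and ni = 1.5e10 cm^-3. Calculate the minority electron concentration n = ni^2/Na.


Step 1: Majority hole concentration p ≈ Na = 4.69e+17 cm^-3
Step 2: n = ni^2 / Na = (1.5e10)^2 / 4.69e+17
Step 3: n = 4.80e+02 cm^-3

4.80e+02


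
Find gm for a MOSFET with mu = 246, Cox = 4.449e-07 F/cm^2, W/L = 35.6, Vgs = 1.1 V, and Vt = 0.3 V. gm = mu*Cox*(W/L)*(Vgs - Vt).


Step 1: Vov = Vgs - Vt = 1.1 - 0.3 = 0.8 V
Step 2: gm = mu * Cox * (W/L) * Vov
Step 3: gm = 246 * 4.449e-07 * 35.6 * 0.8 = 3.12e-03 S

3.12e-03


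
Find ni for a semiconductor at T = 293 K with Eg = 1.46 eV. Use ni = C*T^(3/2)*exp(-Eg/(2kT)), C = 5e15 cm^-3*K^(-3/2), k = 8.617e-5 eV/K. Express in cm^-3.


Step 1: Compute kT = 8.617e-5 * 293 = 0.02524781 eV
Step 2: Exponent = -Eg/(2kT) = -1.46/(2*0.02524781) = -28.91340
Step 3: T^(3/2) = 293^1.5 = 5015.35
Step 4: ni = 5e15 * 5015.35 * exp(-28.91340) = 6.96e+06 cm^-3

6.96e+06


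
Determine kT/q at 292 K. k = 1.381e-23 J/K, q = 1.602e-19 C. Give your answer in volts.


Step 1: kT = 1.381e-23 * 292 = 4.03252e-21 J
Step 2: Vt = kT/q = 4.03252e-21 / 1.602e-19
Step 3: Vt = 0.02517 V

0.02517


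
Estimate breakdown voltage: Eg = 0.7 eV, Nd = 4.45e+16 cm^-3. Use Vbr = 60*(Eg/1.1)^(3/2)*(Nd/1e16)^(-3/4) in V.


Step 1: Eg/1.1 = 0.7/1.1 = 0.636364
Step 2: (Eg/1.1)^1.5 = 0.636364^1.5 = 0.507643
Step 3: (Nd/1e16)^(-0.75) = (4.45)^(-0.75) = 0.326385
Step 4: Vbr = 60 * 0.507643 * 0.326385 = 9.9 V

9.9


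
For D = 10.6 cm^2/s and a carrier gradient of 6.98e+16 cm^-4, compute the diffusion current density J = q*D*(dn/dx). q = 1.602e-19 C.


Step 1: J = q * D * (dn/dx)
Step 2: J = 1.602e-19 * 10.6 * 6.98e+16
Step 3: J = 1.19e-01 A/cm^2

1.19e-01


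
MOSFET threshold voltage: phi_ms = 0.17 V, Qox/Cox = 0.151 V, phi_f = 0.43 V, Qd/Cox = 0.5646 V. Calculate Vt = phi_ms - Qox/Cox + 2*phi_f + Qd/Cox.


Step 1: Vt = phi_ms - Qox/Cox + 2*phi_f + Qd/Cox
Step 2: Vt = 0.17 - 0.151 + 2*0.43 + 0.5646
Step 3: Vt = 0.17 - 0.151 + 0.86 + 0.5646
Step 4: Vt = 1.4436 V

1.4436


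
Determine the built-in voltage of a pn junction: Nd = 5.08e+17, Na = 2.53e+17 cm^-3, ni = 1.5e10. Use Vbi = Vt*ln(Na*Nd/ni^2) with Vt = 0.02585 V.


Step 1: Compute Na*Nd/ni^2 = 2.53e+17 * 5.08e+17 / (1.5e10)^2 = 5.7122e+14
Step 2: ln(5.7122e+14) = 33.9788
Step 3: Vbi = 0.02585 * 33.9788 = 0.878 V

0.878


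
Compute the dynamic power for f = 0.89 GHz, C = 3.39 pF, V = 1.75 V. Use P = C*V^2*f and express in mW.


Step 1: V^2 = 1.75^2 = 3.0625 V^2
Step 2: P = C*V^2*f = 3.39e-12 F * 3.0625 * 0.89e9 Hz
Step 3: P = 9.23986875e-03 W
Step 4: P = 9.24 mW

9.24


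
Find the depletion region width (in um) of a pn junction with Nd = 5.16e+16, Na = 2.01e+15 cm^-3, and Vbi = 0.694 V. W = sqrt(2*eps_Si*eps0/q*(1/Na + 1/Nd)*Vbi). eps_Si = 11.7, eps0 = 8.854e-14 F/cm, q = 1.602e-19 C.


Step 1: 1/Na + 1/Nd = 1/2.01e+15 + 1/5.16e+16 = 5.16892e-16
Step 2: 2*eps*eps0/q = 2*11.7*8.854e-14/1.602e-19 = 1.293281e+07
Step 3: W^2 = 1.293281e+07 * 5.16892e-16 * 0.694 = 4.63930e-09
Step 4: W = sqrt(4.63930e-09) = 6.811e-05 cm = 0.6811 um

0.6811


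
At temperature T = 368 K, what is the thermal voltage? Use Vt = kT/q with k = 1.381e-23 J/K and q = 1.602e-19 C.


Step 1: kT = 1.381e-23 * 368 = 5.08208e-21 J
Step 2: Vt = kT/q = 5.08208e-21 / 1.602e-19
Step 3: Vt = 0.03172 V

0.03172


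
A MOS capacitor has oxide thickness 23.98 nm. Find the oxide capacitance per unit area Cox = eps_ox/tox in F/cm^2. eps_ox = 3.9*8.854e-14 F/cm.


Step 1: eps_ox = 3.9 * 8.854e-14 = 3.45306e-13 F/cm
Step 2: tox in cm = 23.98 nm * 1e-7 = 2.3980e-06 cm
Step 3: Cox = 3.45306e-13 / 2.3980e-06 = 1.44e-07 F/cm^2

1.44e-07


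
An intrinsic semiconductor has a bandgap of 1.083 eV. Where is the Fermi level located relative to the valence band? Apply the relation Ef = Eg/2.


Step 1: For an intrinsic semiconductor, the Fermi level sits at midgap.
Step 2: Ef = Eg / 2 = 1.083 / 2 = 0.5415 eV

0.5415


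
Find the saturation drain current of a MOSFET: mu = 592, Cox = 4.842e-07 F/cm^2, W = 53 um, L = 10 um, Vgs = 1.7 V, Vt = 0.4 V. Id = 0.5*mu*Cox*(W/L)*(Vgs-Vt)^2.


Step 1: Overdrive voltage Vov = Vgs - Vt = 1.7 - 0.4 = 1.3 V
Step 2: W/L = 53/10 = 5.3
Step 3: Id = 0.5 * 592 * 4.842e-07 * 5.3 * 1.3^2
Step 4: Id = 1.28e-03 A

1.28e-03


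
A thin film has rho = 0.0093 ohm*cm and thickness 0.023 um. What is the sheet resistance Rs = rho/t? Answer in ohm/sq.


Step 1: Convert thickness to cm: t = 0.023 um = 2.3000e-06 cm
Step 2: Rs = rho / t = 0.0093 / 2.3000e-06
Step 3: Rs = 4043.5 ohm/sq

4043.5


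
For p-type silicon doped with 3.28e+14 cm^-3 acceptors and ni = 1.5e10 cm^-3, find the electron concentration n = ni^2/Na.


Step 1: Majority hole concentration p ≈ Na = 3.28e+14 cm^-3
Step 2: n = ni^2 / Na = (1.5e10)^2 / 3.28e+14
Step 3: n = 6.86e+05 cm^-3

6.86e+05


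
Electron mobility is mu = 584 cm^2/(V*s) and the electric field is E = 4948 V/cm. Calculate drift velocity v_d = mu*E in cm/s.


Step 1: v_d = mu * E
Step 2: v_d = 584 * 4948 = 2889632
Step 3: v_d = 2.89e+06 cm/s

2.89e+06


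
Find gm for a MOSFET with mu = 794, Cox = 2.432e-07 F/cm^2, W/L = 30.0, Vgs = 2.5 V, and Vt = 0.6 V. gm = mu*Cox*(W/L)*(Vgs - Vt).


Step 1: Vov = Vgs - Vt = 2.5 - 0.6 = 1.9 V
Step 2: gm = mu * Cox * (W/L) * Vov
Step 3: gm = 794 * 2.432e-07 * 30.0 * 1.9 = 1.10e-02 S

1.10e-02


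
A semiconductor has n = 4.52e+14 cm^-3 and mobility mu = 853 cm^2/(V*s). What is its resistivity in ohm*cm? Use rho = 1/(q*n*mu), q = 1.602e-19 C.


Step 1: sigma = q * n * mu = 1.602e-19 * 4.52e+14 * 853 = 6.17661e-02 S/cm
Step 2: rho = 1 / sigma = 1 / 6.17661e-02 = 16.19 ohm*cm

16.19


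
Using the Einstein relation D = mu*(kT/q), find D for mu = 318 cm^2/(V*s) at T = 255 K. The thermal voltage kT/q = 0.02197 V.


Step 1: D = mu * (kT/q)
Step 2: D = 318 * 0.02197
Step 3: D = 6.99 cm^2/s

6.99


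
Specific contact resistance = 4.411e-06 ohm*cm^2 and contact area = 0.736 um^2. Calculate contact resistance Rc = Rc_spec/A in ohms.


Step 1: Convert area to cm^2: 0.736 um^2 = 7.3600e-09 cm^2
Step 2: Rc = Rc_spec / A = 4.411e-06 / 7.3600e-09
Step 3: Rc = 5.99e+02 ohms

5.99e+02


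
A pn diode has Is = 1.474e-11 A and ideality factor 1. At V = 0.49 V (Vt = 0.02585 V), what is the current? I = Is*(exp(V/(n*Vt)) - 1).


Step 1: V/(n*Vt) = 0.49/(1*0.02585) = 18.9555
Step 2: exp(18.9555) = 1.7071e+08
Step 3: I = 1.474e-11 * (1.7071e+08 - 1) = 2.52e-03 A

2.52e-03


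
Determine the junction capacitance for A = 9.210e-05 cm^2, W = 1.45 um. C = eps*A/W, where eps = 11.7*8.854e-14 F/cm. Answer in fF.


Step 1: eps_Si = 11.7 * 8.854e-14 = 1.035918e-12 F/cm
Step 2: W in cm = 1.45 * 1e-4 = 1.45e-04 cm
Step 3: C = 1.035918e-12 * 9.210e-05 / 1.45e-04 = 6.579865e-13 F
Step 4: C = 657.99 fF

657.99


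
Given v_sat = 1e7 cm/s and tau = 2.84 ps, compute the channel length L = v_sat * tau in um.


Step 1: tau in seconds = 2.84 ps * 1e-12 = 2.8400e-12 s
Step 2: L = v_sat * tau = 1e7 * 2.8400e-12 = 2.8400e-05 cm
Step 3: L in um = 2.8400e-05 * 1e4 = 0.284 um

0.284


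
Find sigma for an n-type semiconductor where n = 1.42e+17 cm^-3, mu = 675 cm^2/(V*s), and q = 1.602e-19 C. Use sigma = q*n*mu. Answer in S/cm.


Step 1: sigma = q * n * mu
Step 2: sigma = 1.602e-19 * 1.42e+17 * 675
Step 3: sigma = 1.536e+01 S/cm

1.536e+01


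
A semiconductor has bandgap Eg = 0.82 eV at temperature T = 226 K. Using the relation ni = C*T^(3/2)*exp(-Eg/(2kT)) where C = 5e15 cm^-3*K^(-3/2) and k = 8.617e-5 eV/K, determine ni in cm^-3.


Step 1: Compute kT = 8.617e-5 * 226 = 0.01947442 eV
Step 2: Exponent = -Eg/(2kT) = -0.82/(2*0.01947442) = -21.05326
Step 3: T^(3/2) = 226^1.5 = 3397.52
Step 4: ni = 5e15 * 3397.52 * exp(-21.05326) = 1.22e+10 cm^-3

1.22e+10


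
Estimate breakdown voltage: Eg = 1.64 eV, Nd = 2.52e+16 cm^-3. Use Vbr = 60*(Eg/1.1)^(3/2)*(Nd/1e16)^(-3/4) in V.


Step 1: Eg/1.1 = 1.64/1.1 = 1.490909
Step 2: (Eg/1.1)^1.5 = 1.490909^1.5 = 1.820441
Step 3: (Nd/1e16)^(-0.75) = (2.52)^(-0.75) = 0.499977
Step 4: Vbr = 60 * 1.820441 * 0.499977 = 54.6 V

54.6


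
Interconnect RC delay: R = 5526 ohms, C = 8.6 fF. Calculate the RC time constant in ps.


Step 1: tau = R * C
Step 2: tau = 5526 * 8.6 fF = 5526 * 8.6e-15 F
Step 3: tau = 4.75236e-11 s = 47.5236 ps

47.5236


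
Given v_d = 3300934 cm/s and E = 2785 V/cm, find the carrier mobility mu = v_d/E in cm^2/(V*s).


Step 1: mu = v_d / E
Step 2: mu = 3300934 / 2785
Step 3: mu = 1185.25 cm^2/(V*s)

1185.25


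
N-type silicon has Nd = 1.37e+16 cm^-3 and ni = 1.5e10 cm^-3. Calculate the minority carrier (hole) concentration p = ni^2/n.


Step 1: Since Nd >> ni, n ≈ Nd = 1.37e+16 cm^-3
Step 2: p = ni^2 / n = (1.5e10)^2 / 1.37e+16
Step 3: p = 2.25e20 / 1.37e+16 = 1.64e+04 cm^-3

1.64e+04


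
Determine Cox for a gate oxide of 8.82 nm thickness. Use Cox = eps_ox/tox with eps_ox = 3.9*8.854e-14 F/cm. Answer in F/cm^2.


Step 1: eps_ox = 3.9 * 8.854e-14 = 3.45306e-13 F/cm
Step 2: tox in cm = 8.82 nm * 1e-7 = 8.8200e-07 cm
Step 3: Cox = 3.45306e-13 / 8.8200e-07 = 3.92e-07 F/cm^2

3.92e-07


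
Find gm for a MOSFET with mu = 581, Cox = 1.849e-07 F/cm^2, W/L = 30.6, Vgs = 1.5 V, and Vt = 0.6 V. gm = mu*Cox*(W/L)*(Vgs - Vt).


Step 1: Vov = Vgs - Vt = 1.5 - 0.6 = 0.9 V
Step 2: gm = mu * Cox * (W/L) * Vov
Step 3: gm = 581 * 1.849e-07 * 30.6 * 0.9 = 2.96e-03 S

2.96e-03


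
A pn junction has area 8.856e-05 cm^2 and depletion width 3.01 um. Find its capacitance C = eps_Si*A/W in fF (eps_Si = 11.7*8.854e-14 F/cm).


Step 1: eps_Si = 11.7 * 8.854e-14 = 1.035918e-12 F/cm
Step 2: W in cm = 3.01 * 1e-4 = 3.01e-04 cm
Step 3: C = 1.035918e-12 * 8.856e-05 / 3.01e-04 = 3.047870e-13 F
Step 4: C = 304.79 fF

304.79


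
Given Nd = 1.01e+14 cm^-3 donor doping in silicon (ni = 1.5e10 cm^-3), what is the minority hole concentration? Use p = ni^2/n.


Step 1: Since Nd >> ni, n ≈ Nd = 1.01e+14 cm^-3
Step 2: p = ni^2 / n = (1.5e10)^2 / 1.01e+14
Step 3: p = 2.25e20 / 1.01e+14 = 2.23e+06 cm^-3

2.23e+06


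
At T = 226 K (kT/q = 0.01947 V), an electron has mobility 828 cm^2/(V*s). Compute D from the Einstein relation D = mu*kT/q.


Step 1: D = mu * (kT/q)
Step 2: D = 828 * 0.01947
Step 3: D = 16.12 cm^2/s

16.12


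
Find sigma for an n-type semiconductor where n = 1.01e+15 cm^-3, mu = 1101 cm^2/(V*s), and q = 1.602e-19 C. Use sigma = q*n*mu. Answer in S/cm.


Step 1: sigma = q * n * mu
Step 2: sigma = 1.602e-19 * 1.01e+15 * 1101
Step 3: sigma = 1.781e-01 S/cm

1.781e-01


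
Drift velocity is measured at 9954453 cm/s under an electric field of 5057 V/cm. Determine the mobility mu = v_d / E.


Step 1: mu = v_d / E
Step 2: mu = 9954453 / 5057
Step 3: mu = 1968.45 cm^2/(V*s)

1968.45


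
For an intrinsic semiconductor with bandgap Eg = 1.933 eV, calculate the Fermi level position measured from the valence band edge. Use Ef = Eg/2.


Step 1: For an intrinsic semiconductor, the Fermi level sits at midgap.
Step 2: Ef = Eg / 2 = 1.933 / 2 = 0.9665 eV

0.9665


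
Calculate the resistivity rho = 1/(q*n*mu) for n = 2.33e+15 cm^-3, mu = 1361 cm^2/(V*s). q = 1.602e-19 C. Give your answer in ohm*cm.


Step 1: sigma = q * n * mu = 1.602e-19 * 2.33e+15 * 1361 = 5.08015e-01 S/cm
Step 2: rho = 1 / sigma = 1 / 5.08015e-01 = 1.968 ohm*cm

1.968


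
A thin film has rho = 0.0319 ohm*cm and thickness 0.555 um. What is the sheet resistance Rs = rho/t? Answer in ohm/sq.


Step 1: Convert thickness to cm: t = 0.555 um = 5.5500e-05 cm
Step 2: Rs = rho / t = 0.0319 / 5.5500e-05
Step 3: Rs = 574.8 ohm/sq

574.8


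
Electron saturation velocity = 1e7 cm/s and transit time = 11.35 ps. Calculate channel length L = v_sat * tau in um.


Step 1: tau in seconds = 11.35 ps * 1e-12 = 1.1350e-11 s
Step 2: L = v_sat * tau = 1e7 * 1.1350e-11 = 1.1350e-04 cm
Step 3: L in um = 1.1350e-04 * 1e4 = 1.135 um

1.135


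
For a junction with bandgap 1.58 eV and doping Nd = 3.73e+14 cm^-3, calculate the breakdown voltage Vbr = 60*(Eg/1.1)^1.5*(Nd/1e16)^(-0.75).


Step 1: Eg/1.1 = 1.58/1.1 = 1.436364
Step 2: (Eg/1.1)^1.5 = 1.436364^1.5 = 1.721459
Step 3: (Nd/1e16)^(-0.75) = (0.0373)^(-0.75) = 11.781983
Step 4: Vbr = 60 * 1.721459 * 11.781983 = 1216.9 V

1216.9


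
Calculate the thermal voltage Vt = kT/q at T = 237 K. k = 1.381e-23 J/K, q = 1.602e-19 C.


Step 1: kT = 1.381e-23 * 237 = 3.27297e-21 J
Step 2: Vt = kT/q = 3.27297e-21 / 1.602e-19
Step 3: Vt = 0.02043 V

0.02043


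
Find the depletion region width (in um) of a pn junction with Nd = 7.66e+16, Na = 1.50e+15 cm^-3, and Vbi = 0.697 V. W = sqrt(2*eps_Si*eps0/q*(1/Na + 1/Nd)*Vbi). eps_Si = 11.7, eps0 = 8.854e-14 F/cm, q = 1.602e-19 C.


Step 1: 1/Na + 1/Nd = 1/1.50e+15 + 1/7.66e+16 = 6.79721e-16
Step 2: 2*eps*eps0/q = 2*11.7*8.854e-14/1.602e-19 = 1.293281e+07
Step 3: W^2 = 1.293281e+07 * 6.79721e-16 * 0.697 = 6.12712e-09
Step 4: W = sqrt(6.12712e-09) = 7.828e-05 cm = 0.7828 um

0.7828


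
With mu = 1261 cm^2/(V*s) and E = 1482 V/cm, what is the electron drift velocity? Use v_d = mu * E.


Step 1: v_d = mu * E
Step 2: v_d = 1261 * 1482 = 1868802
Step 3: v_d = 1.87e+06 cm/s

1.87e+06


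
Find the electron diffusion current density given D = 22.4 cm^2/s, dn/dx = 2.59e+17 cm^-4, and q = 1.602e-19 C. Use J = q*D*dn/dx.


Step 1: J = q * D * (dn/dx)
Step 2: J = 1.602e-19 * 22.4 * 2.59e+17
Step 3: J = 9.29e-01 A/cm^2

9.29e-01


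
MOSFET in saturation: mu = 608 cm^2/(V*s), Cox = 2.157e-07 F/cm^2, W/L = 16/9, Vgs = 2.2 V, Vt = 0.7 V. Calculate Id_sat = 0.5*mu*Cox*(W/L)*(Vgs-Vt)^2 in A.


Step 1: Overdrive voltage Vov = Vgs - Vt = 2.2 - 0.7 = 1.5 V
Step 2: W/L = 16/9 = 1.77778
Step 3: Id = 0.5 * 608 * 2.157e-07 * 1.77778 * 1.5^2
Step 4: Id = 2.62e-04 A

2.62e-04


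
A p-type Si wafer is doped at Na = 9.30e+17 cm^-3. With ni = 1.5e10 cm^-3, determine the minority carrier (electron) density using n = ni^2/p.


Step 1: Majority hole concentration p ≈ Na = 9.30e+17 cm^-3
Step 2: n = ni^2 / Na = (1.5e10)^2 / 9.30e+17
Step 3: n = 2.42e+02 cm^-3

2.42e+02


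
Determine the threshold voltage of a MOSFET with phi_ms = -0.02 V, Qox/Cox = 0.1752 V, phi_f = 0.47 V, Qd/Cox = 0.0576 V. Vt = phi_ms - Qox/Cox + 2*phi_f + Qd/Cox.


Step 1: Vt = phi_ms - Qox/Cox + 2*phi_f + Qd/Cox
Step 2: Vt = -0.02 - 0.1752 + 2*0.47 + 0.0576
Step 3: Vt = -0.02 - 0.1752 + 0.94 + 0.0576
Step 4: Vt = 0.8024 V

0.8024


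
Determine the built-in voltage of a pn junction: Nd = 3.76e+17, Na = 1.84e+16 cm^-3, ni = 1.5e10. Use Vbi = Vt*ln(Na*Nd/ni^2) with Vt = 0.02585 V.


Step 1: Compute Na*Nd/ni^2 = 1.84e+16 * 3.76e+17 / (1.5e10)^2 = 3.0748e+13
Step 2: ln(3.0748e+13) = 31.0568
Step 3: Vbi = 0.02585 * 31.0568 = 0.803 V

0.803


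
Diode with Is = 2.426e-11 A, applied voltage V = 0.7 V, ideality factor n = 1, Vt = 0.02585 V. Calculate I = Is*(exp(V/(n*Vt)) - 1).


Step 1: V/(n*Vt) = 0.7/(1*0.02585) = 27.0793
Step 2: exp(27.0793) = 5.7596e+11
Step 3: I = 2.426e-11 * (5.7596e+11 - 1) = 1.40e+01 A

1.40e+01


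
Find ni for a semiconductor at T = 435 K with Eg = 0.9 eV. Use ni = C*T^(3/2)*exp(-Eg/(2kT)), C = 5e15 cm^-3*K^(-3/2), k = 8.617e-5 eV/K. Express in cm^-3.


Step 1: Compute kT = 8.617e-5 * 435 = 0.03748395 eV
Step 2: Exponent = -Eg/(2kT) = -0.9/(2*0.03748395) = -12.00514
Step 3: T^(3/2) = 435^1.5 = 9072.64
Step 4: ni = 5e15 * 9072.64 * exp(-12.00514) = 2.77e+14 cm^-3

2.77e+14


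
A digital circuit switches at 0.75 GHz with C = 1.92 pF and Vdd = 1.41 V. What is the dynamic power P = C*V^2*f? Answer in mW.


Step 1: V^2 = 1.41^2 = 1.9881 V^2
Step 2: P = C*V^2*f = 1.92e-12 F * 1.9881 * 0.75e9 Hz
Step 3: P = 2.862864e-03 W
Step 4: P = 2.863 mW

2.863


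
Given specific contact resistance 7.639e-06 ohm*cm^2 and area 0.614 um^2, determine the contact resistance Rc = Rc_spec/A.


Step 1: Convert area to cm^2: 0.614 um^2 = 6.1400e-09 cm^2
Step 2: Rc = Rc_spec / A = 7.639e-06 / 6.1400e-09
Step 3: Rc = 1.24e+03 ohms

1.24e+03


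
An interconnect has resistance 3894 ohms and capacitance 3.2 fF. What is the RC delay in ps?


Step 1: tau = R * C
Step 2: tau = 3894 * 3.2 fF = 3894 * 3.2e-15 F
Step 3: tau = 1.24608e-11 s = 12.4608 ps

12.4608


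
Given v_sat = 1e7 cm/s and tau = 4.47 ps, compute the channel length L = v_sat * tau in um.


Step 1: tau in seconds = 4.47 ps * 1e-12 = 4.4700e-12 s
Step 2: L = v_sat * tau = 1e7 * 4.4700e-12 = 4.4700e-05 cm
Step 3: L in um = 4.4700e-05 * 1e4 = 0.447 um

0.447


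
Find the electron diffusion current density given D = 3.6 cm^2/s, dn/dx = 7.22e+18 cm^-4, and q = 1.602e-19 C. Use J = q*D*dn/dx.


Step 1: J = q * D * (dn/dx)
Step 2: J = 1.602e-19 * 3.6 * 7.22e+18
Step 3: J = 4.16e+00 A/cm^2

4.16e+00


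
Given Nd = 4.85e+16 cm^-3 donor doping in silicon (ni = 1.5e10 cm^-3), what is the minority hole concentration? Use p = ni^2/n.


Step 1: Since Nd >> ni, n ≈ Nd = 4.85e+16 cm^-3
Step 2: p = ni^2 / n = (1.5e10)^2 / 4.85e+16
Step 3: p = 2.25e20 / 4.85e+16 = 4.64e+03 cm^-3

4.64e+03


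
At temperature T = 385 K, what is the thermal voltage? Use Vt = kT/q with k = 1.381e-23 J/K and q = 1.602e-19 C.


Step 1: kT = 1.381e-23 * 385 = 5.31685e-21 J
Step 2: Vt = kT/q = 5.31685e-21 / 1.602e-19
Step 3: Vt = 0.03319 V

0.03319


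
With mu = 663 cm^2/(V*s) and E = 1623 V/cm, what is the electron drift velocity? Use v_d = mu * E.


Step 1: v_d = mu * E
Step 2: v_d = 663 * 1623 = 1076049
Step 3: v_d = 1.08e+06 cm/s

1.08e+06


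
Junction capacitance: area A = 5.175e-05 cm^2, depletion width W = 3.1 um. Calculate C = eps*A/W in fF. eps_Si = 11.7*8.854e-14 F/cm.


Step 1: eps_Si = 11.7 * 8.854e-14 = 1.035918e-12 F/cm
Step 2: W in cm = 3.1 * 1e-4 = 3.10e-04 cm
Step 3: C = 1.035918e-12 * 5.175e-05 / 3.10e-04 = 1.729315e-13 F
Step 4: C = 172.93 fF

172.93


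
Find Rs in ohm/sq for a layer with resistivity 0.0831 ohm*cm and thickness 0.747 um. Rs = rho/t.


Step 1: Convert thickness to cm: t = 0.747 um = 7.4700e-05 cm
Step 2: Rs = rho / t = 0.0831 / 7.4700e-05
Step 3: Rs = 1112.4 ohm/sq

1112.4


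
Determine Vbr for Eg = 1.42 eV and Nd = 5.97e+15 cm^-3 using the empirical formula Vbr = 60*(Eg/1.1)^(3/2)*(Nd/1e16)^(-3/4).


Step 1: Eg/1.1 = 1.42/1.1 = 1.290909
Step 2: (Eg/1.1)^1.5 = 1.290909^1.5 = 1.466707
Step 3: (Nd/1e16)^(-0.75) = (0.597)^(-0.75) = 1.472378
Step 4: Vbr = 60 * 1.466707 * 1.472378 = 129.6 V

129.6


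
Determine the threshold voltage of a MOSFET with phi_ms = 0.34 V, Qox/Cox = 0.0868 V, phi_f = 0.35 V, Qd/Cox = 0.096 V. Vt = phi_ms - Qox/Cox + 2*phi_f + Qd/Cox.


Step 1: Vt = phi_ms - Qox/Cox + 2*phi_f + Qd/Cox
Step 2: Vt = 0.34 - 0.0868 + 2*0.35 + 0.096
Step 3: Vt = 0.34 - 0.0868 + 0.7 + 0.096
Step 4: Vt = 1.0492 V

1.0492


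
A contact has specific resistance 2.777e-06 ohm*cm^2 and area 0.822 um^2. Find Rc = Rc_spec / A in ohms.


Step 1: Convert area to cm^2: 0.822 um^2 = 8.2200e-09 cm^2
Step 2: Rc = Rc_spec / A = 2.777e-06 / 8.2200e-09
Step 3: Rc = 3.38e+02 ohms

3.38e+02


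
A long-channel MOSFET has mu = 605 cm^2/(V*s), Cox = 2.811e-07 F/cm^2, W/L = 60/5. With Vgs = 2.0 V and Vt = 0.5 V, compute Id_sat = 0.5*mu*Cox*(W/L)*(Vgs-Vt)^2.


Step 1: Overdrive voltage Vov = Vgs - Vt = 2.0 - 0.5 = 1.5 V
Step 2: W/L = 60/5 = 12
Step 3: Id = 0.5 * 605 * 2.811e-07 * 12 * 1.5^2
Step 4: Id = 2.30e-03 A

2.30e-03


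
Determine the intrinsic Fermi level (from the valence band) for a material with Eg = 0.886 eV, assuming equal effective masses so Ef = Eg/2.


Step 1: For an intrinsic semiconductor, the Fermi level sits at midgap.
Step 2: Ef = Eg / 2 = 0.886 / 2 = 0.443 eV

0.443


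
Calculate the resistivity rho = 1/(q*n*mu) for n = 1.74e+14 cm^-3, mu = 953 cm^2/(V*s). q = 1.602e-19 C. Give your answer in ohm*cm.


Step 1: sigma = q * n * mu = 1.602e-19 * 1.74e+14 * 953 = 2.65647e-02 S/cm
Step 2: rho = 1 / sigma = 1 / 2.65647e-02 = 37.64 ohm*cm

37.64


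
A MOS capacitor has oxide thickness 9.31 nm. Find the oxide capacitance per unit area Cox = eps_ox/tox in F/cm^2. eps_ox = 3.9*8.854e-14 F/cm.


Step 1: eps_ox = 3.9 * 8.854e-14 = 3.45306e-13 F/cm
Step 2: tox in cm = 9.31 nm * 1e-7 = 9.3100e-07 cm
Step 3: Cox = 3.45306e-13 / 9.3100e-07 = 3.71e-07 F/cm^2

3.71e-07


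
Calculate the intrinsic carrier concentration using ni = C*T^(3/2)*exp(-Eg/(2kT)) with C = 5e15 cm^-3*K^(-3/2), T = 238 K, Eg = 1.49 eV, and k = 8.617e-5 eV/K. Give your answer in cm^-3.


Step 1: Compute kT = 8.617e-5 * 238 = 0.02050846 eV
Step 2: Exponent = -Eg/(2kT) = -1.49/(2*0.02050846) = -36.32647
Step 3: T^(3/2) = 238^1.5 = 3671.69
Step 4: ni = 5e15 * 3671.69 * exp(-36.32647) = 3.07e+03 cm^-3

3.07e+03


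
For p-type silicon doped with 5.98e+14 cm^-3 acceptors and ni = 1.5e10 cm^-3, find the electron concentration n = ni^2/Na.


Step 1: Majority hole concentration p ≈ Na = 5.98e+14 cm^-3
Step 2: n = ni^2 / Na = (1.5e10)^2 / 5.98e+14
Step 3: n = 3.76e+05 cm^-3

3.76e+05


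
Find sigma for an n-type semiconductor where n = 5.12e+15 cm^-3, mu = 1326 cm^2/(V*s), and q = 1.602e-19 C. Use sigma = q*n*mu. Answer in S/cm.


Step 1: sigma = q * n * mu
Step 2: sigma = 1.602e-19 * 5.12e+15 * 1326
Step 3: sigma = 1.088e+00 S/cm

1.088e+00


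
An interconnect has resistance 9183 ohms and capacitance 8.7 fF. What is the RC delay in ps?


Step 1: tau = R * C
Step 2: tau = 9183 * 8.7 fF = 9183 * 8.7e-15 F
Step 3: tau = 7.98921e-11 s = 79.8921 ps

79.8921


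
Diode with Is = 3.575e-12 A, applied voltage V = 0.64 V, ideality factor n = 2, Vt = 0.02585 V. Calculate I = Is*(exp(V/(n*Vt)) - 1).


Step 1: V/(n*Vt) = 0.64/(2*0.02585) = 12.3791
Step 2: exp(12.3791) = 2.3778e+05
Step 3: I = 3.575e-12 * (2.3778e+05 - 1) = 8.50e-07 A

8.50e-07


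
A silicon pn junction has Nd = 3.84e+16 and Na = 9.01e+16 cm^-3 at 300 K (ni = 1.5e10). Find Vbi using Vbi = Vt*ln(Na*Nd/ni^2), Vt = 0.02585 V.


Step 1: Compute Na*Nd/ni^2 = 9.01e+16 * 3.84e+16 / (1.5e10)^2 = 1.5377e+13
Step 2: ln(1.5377e+13) = 30.3639
Step 3: Vbi = 0.02585 * 30.3639 = 0.785 V

0.785


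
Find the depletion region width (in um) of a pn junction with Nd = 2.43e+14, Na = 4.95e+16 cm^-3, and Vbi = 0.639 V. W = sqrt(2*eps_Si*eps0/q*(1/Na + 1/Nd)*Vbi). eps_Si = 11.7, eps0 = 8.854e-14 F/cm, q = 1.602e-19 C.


Step 1: 1/Na + 1/Nd = 1/4.95e+16 + 1/2.43e+14 = 4.13543e-15
Step 2: 2*eps*eps0/q = 2*11.7*8.854e-14/1.602e-19 = 1.293281e+07
Step 3: W^2 = 1.293281e+07 * 4.13543e-15 * 0.639 = 3.41755e-08
Step 4: W = sqrt(3.41755e-08) = 1.849e-04 cm = 1.849 um

1.849


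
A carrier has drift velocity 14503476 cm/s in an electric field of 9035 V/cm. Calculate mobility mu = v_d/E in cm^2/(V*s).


Step 1: mu = v_d / E
Step 2: mu = 14503476 / 9035
Step 3: mu = 1605.25 cm^2/(V*s)

1605.25


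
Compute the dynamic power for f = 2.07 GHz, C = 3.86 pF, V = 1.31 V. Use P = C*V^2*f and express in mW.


Step 1: V^2 = 1.31^2 = 1.7161 V^2
Step 2: P = C*V^2*f = 3.86e-12 F * 1.7161 * 2.07e9 Hz
Step 3: P = 1.371198222e-02 W
Step 4: P = 13.712 mW

13.712


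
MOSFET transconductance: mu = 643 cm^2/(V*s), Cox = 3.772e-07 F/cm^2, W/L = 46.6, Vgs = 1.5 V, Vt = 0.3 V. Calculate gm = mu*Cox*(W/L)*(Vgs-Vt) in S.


Step 1: Vov = Vgs - Vt = 1.5 - 0.3 = 1.2 V
Step 2: gm = mu * Cox * (W/L) * Vov
Step 3: gm = 643 * 3.772e-07 * 46.6 * 1.2 = 1.36e-02 S

1.36e-02
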